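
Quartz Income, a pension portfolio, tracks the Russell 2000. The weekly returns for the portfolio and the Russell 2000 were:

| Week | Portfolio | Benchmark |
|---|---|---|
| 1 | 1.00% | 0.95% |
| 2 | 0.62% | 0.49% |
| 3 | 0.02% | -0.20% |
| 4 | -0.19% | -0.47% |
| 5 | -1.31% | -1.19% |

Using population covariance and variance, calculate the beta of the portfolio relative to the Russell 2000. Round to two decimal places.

r̄p = 0.0280%,  r̄m = -0.0840%
Cov = Σ(rp − r̄p)(rm − r̄m) / 5 = 0.5820
Var(rm) = Σ(rm − r̄m)² / 5 = 0.5569
β = Cov / Var = 0.5820 / 0.5569 = 1.0451

1.05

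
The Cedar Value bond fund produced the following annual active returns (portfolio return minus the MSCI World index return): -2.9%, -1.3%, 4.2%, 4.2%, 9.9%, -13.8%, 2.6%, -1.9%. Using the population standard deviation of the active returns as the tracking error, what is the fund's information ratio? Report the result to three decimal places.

r̄ = (-2.9 − 1.3 + 4.2 + 4.2 + 9.9 − 13.8 + 2.6 − 1.9) / 8 = 0.1250%
Σ(r − r̄)² = 344.0750; population σ = √(344.0750/8) = 6.5582%
IR = r̄ / tracking error = 0.1250 / 6.5582 = 0.0191

0.019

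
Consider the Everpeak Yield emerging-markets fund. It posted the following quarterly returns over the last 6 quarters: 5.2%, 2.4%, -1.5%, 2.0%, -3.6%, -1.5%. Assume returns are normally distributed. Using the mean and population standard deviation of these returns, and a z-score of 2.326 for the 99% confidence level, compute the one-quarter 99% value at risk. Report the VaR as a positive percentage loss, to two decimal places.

6.40

μ = (5.2 + 2.4 − 1.5 + 2 − 3.6 − 1.5) / 6 = 0.5000%
Σ(r − μ)² = (5.2 − 0.5000)² + (2.4 − 0.5000)² + (-1.5 − 0.5000)² + … = 52.7600
σ = √[52.7600 / 6] = 2.9654%
VaR = −(μ − z·σ) = −(0.5000 − 2.326 × 2.9654) = −(-6.3975) = 6.3975%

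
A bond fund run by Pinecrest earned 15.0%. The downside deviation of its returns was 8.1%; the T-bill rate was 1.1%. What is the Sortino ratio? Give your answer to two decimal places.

1.72

Sortino = (Rp − Rf) / σd = (15.0% − 1.1%) / 8.1% = 13.90% / 8.1% = 1.7160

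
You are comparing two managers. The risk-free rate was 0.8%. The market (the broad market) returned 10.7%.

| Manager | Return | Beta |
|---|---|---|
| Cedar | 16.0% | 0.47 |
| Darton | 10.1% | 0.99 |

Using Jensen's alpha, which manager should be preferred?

Cedar: α = 16.0% − [0.8% + 0.47 × (10.7% − 0.8%)] = 10.547
Darton: α = 10.1% − [0.8% + 0.99 × (10.7% − 0.8%)] = -0.501
Highest: Cedar (10.547).

Cedar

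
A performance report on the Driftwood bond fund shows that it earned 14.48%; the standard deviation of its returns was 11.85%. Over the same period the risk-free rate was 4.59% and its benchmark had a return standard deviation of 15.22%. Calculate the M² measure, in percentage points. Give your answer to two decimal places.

Sharpe = (Rp − Rf) / σp = (14.48% − 4.59%) / 11.85% = 0.8346
M² = Rf + Sharpe × σm = 4.59% + 0.8346 × 15.22% = 17.2926%

17.29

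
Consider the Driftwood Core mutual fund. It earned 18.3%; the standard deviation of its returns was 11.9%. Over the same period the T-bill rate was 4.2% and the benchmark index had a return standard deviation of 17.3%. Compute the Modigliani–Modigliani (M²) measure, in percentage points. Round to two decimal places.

Sharpe = (Rp − Rf) / σp = (18.3% − 4.2%) / 11.9% = 1.1849
M² = Rf + Sharpe × σm = 4.2% + 1.1849 × 17.3% = 24.6988%

24.70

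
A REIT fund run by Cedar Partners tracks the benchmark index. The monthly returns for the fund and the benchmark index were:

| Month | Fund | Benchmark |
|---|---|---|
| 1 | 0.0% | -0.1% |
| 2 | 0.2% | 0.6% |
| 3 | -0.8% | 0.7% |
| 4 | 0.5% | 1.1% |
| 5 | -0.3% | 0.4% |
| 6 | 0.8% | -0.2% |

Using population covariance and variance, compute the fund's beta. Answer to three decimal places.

r̄p = 0.0667%,  r̄m = 0.4167%
Cov = Σ(rp − r̄p)(rm − r̄m) / 6 = -0.0561
Var(rm) = Σ(rm − r̄m)² / 6 = 0.2047
β = Cov / Var = -0.0561 / 0.2047 = -0.2741

-0.274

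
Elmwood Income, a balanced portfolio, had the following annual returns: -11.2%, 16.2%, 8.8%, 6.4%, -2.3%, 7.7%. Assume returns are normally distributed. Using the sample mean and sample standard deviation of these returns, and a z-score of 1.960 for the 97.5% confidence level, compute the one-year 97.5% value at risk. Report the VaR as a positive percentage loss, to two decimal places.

r̄ = (-11.2 + 16.2 + 8.8 + 6.4 − 2.3 + 7.7) / 6 = 4.2667%
Σ(r − r̄)² = (-11.2 − 4.2667)² + (16.2 − 4.2667)² + … = 461.6333
sample σ = √(461.6333 / 5) = √92.3267 = 9.6087%
VaR = −(r̄ − z·σ) = −(4.2667 − 1.960 × 9.6087) = −(-14.5664) = 14.5664%

14.57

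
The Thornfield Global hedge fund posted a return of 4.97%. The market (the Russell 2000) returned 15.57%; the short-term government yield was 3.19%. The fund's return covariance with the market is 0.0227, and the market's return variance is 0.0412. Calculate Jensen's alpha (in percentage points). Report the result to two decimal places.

β = Cov / Var = 0.0227 / 0.0412 = 0.5510
E[R] = Rf + β(Rm − Rf) = 3.19% + 0.5510 × (15.57% − 3.19%) = 10.0114%
α = Rp − E[R] = 4.97% − 10.0114% = -5.0414

-5.04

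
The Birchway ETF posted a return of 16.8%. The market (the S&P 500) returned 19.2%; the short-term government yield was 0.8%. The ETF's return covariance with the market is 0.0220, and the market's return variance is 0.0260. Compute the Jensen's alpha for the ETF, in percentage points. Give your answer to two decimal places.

0.43

β = Cov / Var = 0.0220 / 0.0260 = 0.8462
E[R] = Rf + β(Rm − Rf) = 0.8% + 0.8462 × (19.2% − 0.8%) = 16.3701%
α = Rp − E[R] = 16.8% − 16.3701% = 0.4299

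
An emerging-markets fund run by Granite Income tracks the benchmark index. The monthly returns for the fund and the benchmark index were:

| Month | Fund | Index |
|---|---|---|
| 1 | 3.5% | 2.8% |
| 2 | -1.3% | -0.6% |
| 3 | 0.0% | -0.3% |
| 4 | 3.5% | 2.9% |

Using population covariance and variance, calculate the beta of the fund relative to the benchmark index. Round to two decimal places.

1.27

r̄p = 1.4250%,  r̄m = 1.2000%
Cov = Σ(rp − r̄p)(rm − r̄m) / 4 = 3.4725
Var(rm) = Σ(rm − r̄m)² / 4 = 2.7350
β = Cov / Var = 3.4725 / 2.7350 = 1.2697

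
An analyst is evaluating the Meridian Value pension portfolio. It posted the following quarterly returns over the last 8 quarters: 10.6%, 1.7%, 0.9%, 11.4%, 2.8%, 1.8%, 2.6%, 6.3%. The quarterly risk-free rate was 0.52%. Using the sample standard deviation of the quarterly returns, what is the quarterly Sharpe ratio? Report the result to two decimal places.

r̄ = (10.6 + 1.7 + 0.9 + 11.4 + 2.8 + 1.8 + 2.6 + 6.3) / 8 = 38.10 / 8 = 4.7625%
Sample σ = √[Σ(r − r̄)² / 7] = √[122.0988 / 7] = √17.4427 = 4.1764%
Sharpe = (r̄ − rf) / σ = (4.7625 − 0.52) / 4.1764 = 4.2425 / 4.1764 = 1.0158

1.02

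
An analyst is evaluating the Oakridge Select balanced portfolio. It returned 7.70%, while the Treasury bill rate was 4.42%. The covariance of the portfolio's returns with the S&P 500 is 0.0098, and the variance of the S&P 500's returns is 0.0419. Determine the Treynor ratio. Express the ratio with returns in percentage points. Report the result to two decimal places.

14.02

β = Cov / Var = 0.0098 / 0.0419 = 0.2339
Treynor = (Rp − Rf) / β = (7.70% − 4.42%) / 0.2339 = 3.28 / 0.2339 = 14.0231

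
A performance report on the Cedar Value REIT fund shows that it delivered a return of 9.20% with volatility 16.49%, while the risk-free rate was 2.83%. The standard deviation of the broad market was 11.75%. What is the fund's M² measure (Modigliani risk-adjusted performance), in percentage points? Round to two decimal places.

Sharpe = (Rp − Rf) / σp = (9.20% − 2.83%) / 16.49% = 0.3863
M² = Rf + Sharpe × σm = 2.83% + 0.3863 × 11.75% = 7.3690%

7.37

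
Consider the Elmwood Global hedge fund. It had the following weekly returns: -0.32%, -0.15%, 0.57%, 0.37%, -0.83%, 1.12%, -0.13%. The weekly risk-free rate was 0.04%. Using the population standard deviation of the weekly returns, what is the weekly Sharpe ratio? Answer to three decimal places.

0.084

Mean return r̄ = 0.630 / 7 = 0.0900%
Population std dev = √[2.4902 / 7] = 0.5964%
Sharpe = (r̄ − rf) / σ = (0.0900 − 0.04) / 0.5964 = 0.0500 / 0.5964 = 0.0838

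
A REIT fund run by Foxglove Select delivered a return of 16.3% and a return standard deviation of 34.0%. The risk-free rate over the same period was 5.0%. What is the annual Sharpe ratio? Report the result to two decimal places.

Sharpe = (Rp − Rf) / σp = (16.3% − 5.0%) / 34.0% = 11.30% / 34.0% = 0.3324

0.33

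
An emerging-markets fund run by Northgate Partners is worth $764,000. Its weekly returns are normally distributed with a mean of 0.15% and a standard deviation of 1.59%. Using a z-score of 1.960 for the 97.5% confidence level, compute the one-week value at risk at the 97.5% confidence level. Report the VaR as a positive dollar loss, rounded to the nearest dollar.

$22,663

Return at the 97.5% tail: μ − z·σ = 0.15% − 1.960 × 1.59% = 0.15 − 3.1164 = -2.9664%
VaR = −(-2.9664%) × $764,000 = 2.9664% × $764,000 = $22,663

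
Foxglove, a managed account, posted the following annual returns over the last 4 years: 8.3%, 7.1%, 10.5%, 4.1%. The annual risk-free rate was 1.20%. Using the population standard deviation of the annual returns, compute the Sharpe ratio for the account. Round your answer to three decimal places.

2.726

Mean return r̄ = 30.00 / 4 = 7.5000%
Population std dev = √[21.3600 / 4] = 2.3108%
Sharpe = (r̄ − rf) / σ = (7.5000 − 1.2) / 2.3108 = 6.3000 / 2.3108 = 2.7263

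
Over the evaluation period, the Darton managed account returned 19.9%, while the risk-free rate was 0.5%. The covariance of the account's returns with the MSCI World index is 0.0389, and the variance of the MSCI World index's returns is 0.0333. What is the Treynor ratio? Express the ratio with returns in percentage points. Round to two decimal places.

16.61

β = Cov / Var = 0.0389 / 0.0333 = 1.1682
Treynor = (Rp − Rf) / β = (19.9% − 0.5%) / 1.1682 = 19.40 / 1.1682 = 16.6067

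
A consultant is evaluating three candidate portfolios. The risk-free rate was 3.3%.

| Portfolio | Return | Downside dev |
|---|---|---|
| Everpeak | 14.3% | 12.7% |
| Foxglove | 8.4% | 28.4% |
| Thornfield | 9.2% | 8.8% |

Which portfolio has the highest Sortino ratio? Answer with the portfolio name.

Everpeak: Sortino ratio = (14.3% − 3.3%) / 12.7% = 0.866
Foxglove: Sortino ratio = (8.4% − 3.3%) / 28.4% = 0.180
Thornfield: Sortino ratio = (9.2% − 3.3%) / 8.8% = 0.670
Highest: Everpeak (0.866).

Everpeak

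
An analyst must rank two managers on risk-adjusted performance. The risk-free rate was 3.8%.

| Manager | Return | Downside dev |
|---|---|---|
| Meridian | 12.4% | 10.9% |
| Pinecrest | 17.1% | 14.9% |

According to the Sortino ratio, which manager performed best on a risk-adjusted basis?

Pinecrest

Meridian: Sortino ratio = (12.4% − 3.8%) / 10.9% = 0.789
Pinecrest: Sortino ratio = (17.1% − 3.8%) / 14.9% = 0.893
Highest: Pinecrest (0.893).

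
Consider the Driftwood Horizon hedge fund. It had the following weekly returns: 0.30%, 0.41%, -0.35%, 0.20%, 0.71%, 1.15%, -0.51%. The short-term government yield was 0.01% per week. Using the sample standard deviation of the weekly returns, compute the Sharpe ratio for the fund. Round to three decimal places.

Mean return r̄ = 1.910 / 7 = 0.2729%
Sample σ = √[Σ(r − r̄)² / 6] = √[1.9861 / 6] = √0.3310 = 0.5753%
Sharpe = (r̄ − rf) / σ = (0.2729 − 0.01) / 0.5753 = 0.2629 / 0.5753 = 0.4570

0.457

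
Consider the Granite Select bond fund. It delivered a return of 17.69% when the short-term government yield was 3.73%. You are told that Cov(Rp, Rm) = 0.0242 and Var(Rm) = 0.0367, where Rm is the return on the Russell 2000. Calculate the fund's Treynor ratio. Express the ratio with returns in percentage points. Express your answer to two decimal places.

β = Cov / Var = 0.0242 / 0.0367 = 0.6594
Treynor = (Rp − Rf) / β = (17.69% − 3.73%) / 0.6594 = 13.96 / 0.6594 = 21.1708

21.17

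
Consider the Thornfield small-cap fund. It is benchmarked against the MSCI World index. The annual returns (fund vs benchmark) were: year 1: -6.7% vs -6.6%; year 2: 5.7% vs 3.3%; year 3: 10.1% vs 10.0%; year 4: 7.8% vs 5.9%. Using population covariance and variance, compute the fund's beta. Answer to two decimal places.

r̄p = 4.2250%,  r̄m = 3.1500%
Cov = Σ(rp − r̄p)(rm − r̄m) / 4 = 39.2038
Var(rm) = Σ(rm − r̄m)² / 4 = 37.3925
β = Cov / Var = 39.2038 / 37.3925 = 1.0484

1.05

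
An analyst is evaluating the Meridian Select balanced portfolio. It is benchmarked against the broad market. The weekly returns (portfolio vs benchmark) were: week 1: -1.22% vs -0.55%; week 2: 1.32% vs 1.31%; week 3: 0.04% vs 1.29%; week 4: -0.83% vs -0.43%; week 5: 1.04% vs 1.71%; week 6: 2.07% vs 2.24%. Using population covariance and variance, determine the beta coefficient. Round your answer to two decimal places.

r̄p = 0.4033%,  r̄m = 0.9283%
Cov = Σ(rp − r̄p)(rm − r̄m) / 6 = 1.1629
Var(rm) = Σ(rm − r̄m)² / 6 = 1.1064
β = Cov / Var = 1.1629 / 1.1064 = 1.0511

1.05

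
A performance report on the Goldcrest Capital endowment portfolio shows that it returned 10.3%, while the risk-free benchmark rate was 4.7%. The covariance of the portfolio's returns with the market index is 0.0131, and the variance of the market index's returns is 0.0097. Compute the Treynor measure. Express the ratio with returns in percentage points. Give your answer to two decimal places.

β = Cov / Var = 0.0131 / 0.0097 = 1.3505
Treynor = (Rp − Rf) / β = (10.3% − 4.7%) / 1.3505 = 5.60 / 1.3505 = 4.1466

4.15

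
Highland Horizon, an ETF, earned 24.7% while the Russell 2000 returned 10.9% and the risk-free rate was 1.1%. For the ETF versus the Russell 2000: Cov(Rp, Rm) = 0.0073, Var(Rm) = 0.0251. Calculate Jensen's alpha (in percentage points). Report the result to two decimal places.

β = Cov / Var = 0.0073 / 0.0251 = 0.2908
E[R] = Rf + β(Rm − Rf) = 1.1% + 0.2908 × (10.9% − 1.1%) = 3.9498%
α = Rp − E[R] = 24.7% − 3.9498% = 20.7502

20.75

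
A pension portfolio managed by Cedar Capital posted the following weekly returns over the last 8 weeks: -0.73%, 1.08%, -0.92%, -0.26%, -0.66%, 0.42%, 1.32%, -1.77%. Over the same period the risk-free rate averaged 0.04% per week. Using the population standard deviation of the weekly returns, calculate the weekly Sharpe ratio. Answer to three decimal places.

Mean return μ = -1.520 / 8 = -0.1900%
Population σ = √[Σ(r − μ)² / 8] = √[7.8118 / 8] = √0.9765 = 0.9882%
Sharpe = (μ − rf) / σ = (-0.1900 − 0.04) / 0.9882 = -0.2300 / 0.9882 = -0.2327

-0.233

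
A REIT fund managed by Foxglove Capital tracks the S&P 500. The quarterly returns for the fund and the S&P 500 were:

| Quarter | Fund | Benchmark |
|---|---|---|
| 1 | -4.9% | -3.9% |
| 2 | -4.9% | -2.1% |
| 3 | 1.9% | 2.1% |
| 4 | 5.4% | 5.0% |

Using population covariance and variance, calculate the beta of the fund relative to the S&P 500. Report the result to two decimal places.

1.25

r̄p = -0.6250%,  r̄m = 0.2750%
Cov = Σ(rp − r̄p)(rm − r̄m) / 4 = 15.2694
Var(rm) = Σ(rm − r̄m)² / 4 = 12.1819
β = Cov / Var = 15.2694 / 12.1819 = 1.2534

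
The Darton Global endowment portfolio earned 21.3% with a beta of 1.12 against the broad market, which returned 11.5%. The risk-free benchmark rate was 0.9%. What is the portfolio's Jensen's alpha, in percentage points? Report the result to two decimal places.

CAPM expected return = Rf + β(Rm − Rf) = 0.9% + 1.12 × (11.5% − 0.9%) = 0.9 + 1.12 × 10.60 = 12.7720%
Jensen's α = Rp − E[R] = 21.3% − 12.7720% = 8.5280

8.53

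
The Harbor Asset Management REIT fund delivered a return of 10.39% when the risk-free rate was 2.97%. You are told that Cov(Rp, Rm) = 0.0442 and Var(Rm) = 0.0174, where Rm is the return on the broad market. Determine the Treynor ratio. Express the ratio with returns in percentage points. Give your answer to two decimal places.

2.92

β = Cov / Var = 0.0442 / 0.0174 = 2.5402
Treynor = (Rp − Rf) / β = (10.39% − 2.97%) / 2.5402 = 7.42 / 2.5402 = 2.9210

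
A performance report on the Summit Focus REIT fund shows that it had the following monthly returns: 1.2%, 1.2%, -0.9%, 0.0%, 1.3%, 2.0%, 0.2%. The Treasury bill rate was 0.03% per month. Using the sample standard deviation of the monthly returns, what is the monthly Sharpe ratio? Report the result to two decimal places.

Mean return r̄ = 5.00 / 7 = 0.7143%
Sample σ = √[Σ(r − r̄)² / 6] = √[5.8486 / 6] = √0.9748 = 0.9873%
Sharpe = (r̄ − rf) / σ = (0.7143 − 0.03) / 0.9873 = 0.6843 / 0.9873 = 0.6931

0.69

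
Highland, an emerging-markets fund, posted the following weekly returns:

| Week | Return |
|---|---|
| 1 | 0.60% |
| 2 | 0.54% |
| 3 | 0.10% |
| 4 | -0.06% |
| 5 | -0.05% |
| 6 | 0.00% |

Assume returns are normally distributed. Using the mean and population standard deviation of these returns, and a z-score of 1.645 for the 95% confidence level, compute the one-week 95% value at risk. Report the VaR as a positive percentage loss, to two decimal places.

r̄ = (0.6 + 0.54 + 0.1 − 0.06 − 0.05 + 0) / 6 = 0.1883%
Population std dev = √[0.4549 / 6] = 0.2753%
VaR = −(r̄ − z·σ) = −(0.1883 − 1.645 × 0.2753) = −(-0.2646) = 0.2646%

0.26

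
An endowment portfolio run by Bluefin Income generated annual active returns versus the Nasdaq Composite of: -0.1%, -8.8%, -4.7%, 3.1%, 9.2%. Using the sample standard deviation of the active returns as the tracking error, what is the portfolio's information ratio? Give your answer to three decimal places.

Mean return μ = -1.30 / 5 = -0.2600%
Σ(r − μ)² = 193.4520; sample σ = √(193.4520/4) = 6.9544%
IR = μ / tracking error = -0.2600 / 6.9544 = -0.0374

-0.037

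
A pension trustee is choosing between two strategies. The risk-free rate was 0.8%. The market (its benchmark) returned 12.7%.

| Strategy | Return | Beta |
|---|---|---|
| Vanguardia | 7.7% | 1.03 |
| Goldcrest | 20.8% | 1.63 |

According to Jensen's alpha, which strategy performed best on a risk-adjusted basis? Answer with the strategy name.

Vanguardia: α = 7.7% − [0.8% + 1.03 × (12.7% − 0.8%)] = -5.357
Goldcrest: α = 20.8% − [0.8% + 1.63 × (12.7% − 0.8%)] = 0.603
Highest: Goldcrest (0.603).

Goldcrest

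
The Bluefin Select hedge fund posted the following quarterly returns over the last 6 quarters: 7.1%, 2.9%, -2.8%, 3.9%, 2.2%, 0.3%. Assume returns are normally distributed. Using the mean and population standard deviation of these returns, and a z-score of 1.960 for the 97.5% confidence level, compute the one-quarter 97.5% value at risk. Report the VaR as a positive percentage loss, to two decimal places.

3.72

r̄ = (7.1 + 2.9 − 2.8 + 3.9 + 2.2 + 0.3) / 6 = 2.2667%
Population std dev = √[55.9733 / 6] = 3.0543%
VaR = −(r̄ − z·σ) = −(2.2667 − 1.960 × 3.0543) = −(-3.7197) = 3.7197%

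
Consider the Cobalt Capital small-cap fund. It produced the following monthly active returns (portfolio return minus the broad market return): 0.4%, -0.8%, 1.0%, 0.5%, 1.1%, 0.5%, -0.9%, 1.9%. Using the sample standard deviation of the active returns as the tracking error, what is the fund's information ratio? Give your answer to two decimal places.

Mean return r̄ = 3.70 / 8 = 0.4625%
Sample std dev = √[6.2188 / 7] = 0.9425%
IR = r̄ / tracking error = 0.4625 / 0.9425 = 0.4907

0.49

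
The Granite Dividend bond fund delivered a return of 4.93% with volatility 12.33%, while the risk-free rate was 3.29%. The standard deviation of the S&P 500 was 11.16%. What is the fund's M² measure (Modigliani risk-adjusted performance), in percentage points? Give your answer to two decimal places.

4.77

Sharpe = (Rp − Rf) / σp = (4.93% − 3.29%) / 12.33% = 0.1330
M² = Rf + Sharpe × σm = 3.29% + 0.1330 × 11.16% = 4.7743%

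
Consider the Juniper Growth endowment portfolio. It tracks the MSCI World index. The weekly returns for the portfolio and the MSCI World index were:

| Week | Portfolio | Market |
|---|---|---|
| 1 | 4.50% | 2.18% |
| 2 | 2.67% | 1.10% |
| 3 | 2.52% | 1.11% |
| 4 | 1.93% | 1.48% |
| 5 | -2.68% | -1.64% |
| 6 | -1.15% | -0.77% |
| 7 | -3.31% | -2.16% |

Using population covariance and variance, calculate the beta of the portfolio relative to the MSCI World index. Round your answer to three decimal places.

1.755

r̄p = 0.6400%,  r̄m = 0.1857%
Cov = Σ(rp − r̄p)(rm − r̄m) / 7 = 4.2856
Var(rm) = Σ(rm − r̄m)² / 7 = 2.4417
β = Cov / Var = 4.2856 / 2.4417 = 1.7552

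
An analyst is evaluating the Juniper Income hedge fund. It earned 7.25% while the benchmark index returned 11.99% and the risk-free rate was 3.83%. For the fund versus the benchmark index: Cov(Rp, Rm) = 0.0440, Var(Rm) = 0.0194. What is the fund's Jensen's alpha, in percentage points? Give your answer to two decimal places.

-15.09

β = Cov / Var = 0.0440 / 0.0194 = 2.2680
E[R] = Rf + β(Rm − Rf) = 3.83% + 2.2680 × (11.99% − 3.83%) = 22.3369%
α = Rp − E[R] = 7.25% − 22.3369% = -15.0869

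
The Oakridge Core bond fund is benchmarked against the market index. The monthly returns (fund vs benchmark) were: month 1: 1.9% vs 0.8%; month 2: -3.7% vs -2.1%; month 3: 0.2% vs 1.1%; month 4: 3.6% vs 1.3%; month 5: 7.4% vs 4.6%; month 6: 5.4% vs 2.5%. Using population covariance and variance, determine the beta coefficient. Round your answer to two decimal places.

1.72

r̄p = 2.4667%,  r̄m = 1.3667%
Cov = Σ(rp − r̄p)(rm − r̄m) / 6 = 6.9172
Var(rm) = Σ(rm − r̄m)² / 6 = 4.0256
β = Cov / Var = 6.9172 / 4.0256 = 1.7183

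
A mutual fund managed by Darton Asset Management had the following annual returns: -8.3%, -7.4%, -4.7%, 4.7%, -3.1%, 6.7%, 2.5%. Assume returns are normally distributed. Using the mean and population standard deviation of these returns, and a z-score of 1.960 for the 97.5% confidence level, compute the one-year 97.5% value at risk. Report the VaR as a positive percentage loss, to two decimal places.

12.24

r̄ = (-8.3 − 7.4 − 4.7 + 4.7 − 3.1 + 6.7 + 2.5) / 7 = -1.3714%
Population σ = √[Σ(r − r̄)² / 7] = √[215.4143 / 7] = √30.7735 = 5.5474%
VaR = −(r̄ − z·σ) = −(-1.3714 − 1.960 × 5.5474) = −(-12.2443) = 12.2443%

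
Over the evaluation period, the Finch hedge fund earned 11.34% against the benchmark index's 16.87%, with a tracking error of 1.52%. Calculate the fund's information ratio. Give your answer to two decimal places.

-3.64

IR = (Rp − Rb) / TE = (11.34% − 16.87%) / 1.52% = -5.53% / 1.52% = -3.6382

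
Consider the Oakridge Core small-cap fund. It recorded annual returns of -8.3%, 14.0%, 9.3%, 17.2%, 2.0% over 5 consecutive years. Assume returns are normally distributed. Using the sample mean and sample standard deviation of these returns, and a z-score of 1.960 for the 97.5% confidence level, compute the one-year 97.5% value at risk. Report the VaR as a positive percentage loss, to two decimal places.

r̄ = (-8.3 + 14 + 9.3 + 17.2 + 2) / 5 = 34.20 / 5 = 6.8400%
Sample σ = √[Σ(r − r̄)² / 4] = √[417.2920 / 4] = √104.3230 = 10.2139%
VaR = −(r̄ − z·σ) = −(6.8400 − 1.960 × 10.2139) = −(-13.1792) = 13.1792%

13.18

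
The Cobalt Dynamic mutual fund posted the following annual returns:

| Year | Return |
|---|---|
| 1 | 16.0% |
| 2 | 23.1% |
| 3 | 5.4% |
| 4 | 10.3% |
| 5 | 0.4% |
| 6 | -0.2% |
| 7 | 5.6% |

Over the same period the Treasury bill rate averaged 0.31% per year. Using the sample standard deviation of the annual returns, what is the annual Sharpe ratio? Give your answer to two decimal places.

0.98

r̄ = (16 + 23.1 + 5.4 + 10.3 + 0.4 − 0.2 + 5.6) / 7 = 8.6571%
Sample σ = √[Σ(r − r̄)² / 6] = √[431.7971 / 6] = √71.9662 = 8.4833%
Sharpe = (r̄ − rf) / σ = (8.6571 − 0.31) / 8.4833 = 8.3471 / 8.4833 = 0.9839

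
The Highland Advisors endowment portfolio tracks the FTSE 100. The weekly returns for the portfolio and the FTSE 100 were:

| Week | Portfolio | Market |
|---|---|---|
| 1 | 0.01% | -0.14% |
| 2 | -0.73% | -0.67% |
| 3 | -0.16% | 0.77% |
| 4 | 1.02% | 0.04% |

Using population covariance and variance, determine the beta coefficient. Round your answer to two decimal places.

0.38

r̄p = 0.0350%,  r̄m = 0.0000%
Cov = Σ(rp − r̄p)(rm − r̄m) / 4 = 0.1013
Var(rm) = Σ(rm − r̄m)² / 4 = 0.2658
β = Cov / Var = 0.1013 / 0.2658 = 0.3811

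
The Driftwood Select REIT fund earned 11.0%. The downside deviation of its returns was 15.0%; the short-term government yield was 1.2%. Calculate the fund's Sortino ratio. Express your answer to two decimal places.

0.65

Sortino = (Rp − Rf) / σd = (11.0% − 1.2%) / 15.0% = 9.80% / 15.0% = 0.6533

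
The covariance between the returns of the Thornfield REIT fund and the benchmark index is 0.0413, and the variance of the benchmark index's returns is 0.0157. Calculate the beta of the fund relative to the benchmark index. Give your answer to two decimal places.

β = Cov(Rp, Rm) / Var(Rm) = 0.0413 / 0.0157 = 2.6306

2.63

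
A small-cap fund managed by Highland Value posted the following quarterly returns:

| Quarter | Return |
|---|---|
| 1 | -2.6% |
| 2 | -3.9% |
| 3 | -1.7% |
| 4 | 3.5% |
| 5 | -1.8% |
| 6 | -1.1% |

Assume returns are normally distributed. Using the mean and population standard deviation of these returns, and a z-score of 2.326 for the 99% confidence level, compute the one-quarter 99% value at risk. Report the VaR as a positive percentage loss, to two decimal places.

Mean return r̄ = -7.60 / 6 = -1.2667%
Σ(r − r̄)² = 31.9333; population σ = √(31.9333/6) = 2.3070%
VaR = −(r̄ − z·σ) = −(-1.2667 − 2.326 × 2.3070) = −(-6.6328) = 6.6328%

6.63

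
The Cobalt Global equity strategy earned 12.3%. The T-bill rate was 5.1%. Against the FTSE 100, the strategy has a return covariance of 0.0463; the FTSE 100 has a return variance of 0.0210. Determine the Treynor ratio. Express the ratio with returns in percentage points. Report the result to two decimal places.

β = Cov / Var = 0.0463 / 0.0210 = 2.2048
Treynor = (Rp − Rf) / β = (12.3% − 5.1%) / 2.2048 = 7.20 / 2.2048 = 3.2656

3.27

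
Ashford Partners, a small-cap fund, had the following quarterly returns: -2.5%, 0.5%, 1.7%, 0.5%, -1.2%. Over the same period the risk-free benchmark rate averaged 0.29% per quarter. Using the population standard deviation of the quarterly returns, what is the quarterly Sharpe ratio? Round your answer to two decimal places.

Mean return r̄ = -1.00 / 5 = -0.2000%
Σ(r − r̄)² = (-2.5 − (-0.2000))² + (0.5 − (-0.2000))² + … = 10.8800
population σ = √(10.8800 / 5) = √2.1760 = 1.4751%
Sharpe = (r̄ − rf) / σ = (-0.2000 − 0.29) / 1.4751 = -0.4900 / 1.4751 = -0.3322

-0.33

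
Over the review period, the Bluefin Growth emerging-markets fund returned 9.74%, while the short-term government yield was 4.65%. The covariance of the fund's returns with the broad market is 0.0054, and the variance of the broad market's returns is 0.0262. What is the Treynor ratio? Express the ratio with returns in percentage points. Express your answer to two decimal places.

24.70

β = Cov / Var = 0.0054 / 0.0262 = 0.2061
Treynor = (Rp − Rf) / β = (9.74% − 4.65%) / 0.2061 = 5.09 / 0.2061 = 24.6967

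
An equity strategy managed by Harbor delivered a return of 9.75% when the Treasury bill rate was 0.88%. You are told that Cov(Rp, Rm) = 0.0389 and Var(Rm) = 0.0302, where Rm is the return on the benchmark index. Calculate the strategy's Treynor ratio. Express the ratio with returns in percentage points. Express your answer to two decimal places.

β = Cov / Var = 0.0389 / 0.0302 = 1.2881
Treynor = (Rp − Rf) / β = (9.75% − 0.88%) / 1.2881 = 8.87 / 1.2881 = 6.8861

6.89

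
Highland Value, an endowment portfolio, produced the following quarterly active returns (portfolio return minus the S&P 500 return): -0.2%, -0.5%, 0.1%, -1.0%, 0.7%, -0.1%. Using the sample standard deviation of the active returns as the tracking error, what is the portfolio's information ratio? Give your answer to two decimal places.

-0.29

μ = (-0.2 − 0.5 + 0.1 − 1 + 0.7 − 0.1) / 6 = -1.00 / 6 = -0.1667%
Sample std dev = √[1.6333 / 5] = 0.5715%
IR = μ / tracking error = -0.1667 / 0.5715 = -0.2917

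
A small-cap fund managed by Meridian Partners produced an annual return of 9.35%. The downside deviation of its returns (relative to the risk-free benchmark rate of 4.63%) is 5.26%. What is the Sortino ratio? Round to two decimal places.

Sortino = (Rp − Rf) / σd = (9.35% − 4.63%) / 5.26% = 4.72% / 5.26% = 0.8973

0.90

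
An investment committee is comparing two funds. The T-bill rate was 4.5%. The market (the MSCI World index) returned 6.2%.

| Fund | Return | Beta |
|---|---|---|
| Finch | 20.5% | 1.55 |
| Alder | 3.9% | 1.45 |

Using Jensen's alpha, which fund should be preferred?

Finch: α = 20.5% − [4.5% + 1.55 × (6.2% − 4.5%)] = 13.365
Alder: α = 3.9% − [4.5% + 1.45 × (6.2% − 4.5%)] = -3.065
Highest: Finch (13.365).

Finch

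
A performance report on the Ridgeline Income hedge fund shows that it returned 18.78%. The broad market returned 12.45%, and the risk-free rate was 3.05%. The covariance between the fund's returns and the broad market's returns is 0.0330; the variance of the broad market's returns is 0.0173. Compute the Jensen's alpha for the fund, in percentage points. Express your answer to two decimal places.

β = Cov / Var = 0.0330 / 0.0173 = 1.9075
E[R] = Rf + β(Rm − Rf) = 3.05% + 1.9075 × (12.45% − 3.05%) = 20.9805%
α = Rp − E[R] = 18.78% − 20.9805% = -2.2005

-2.20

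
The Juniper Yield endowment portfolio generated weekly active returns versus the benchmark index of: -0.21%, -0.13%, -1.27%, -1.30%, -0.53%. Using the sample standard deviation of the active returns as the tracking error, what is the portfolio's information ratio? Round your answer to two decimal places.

-1.22

r̄ = (-0.21 − 0.13 − 1.27 − 1.3 − 0.53) / 5 = -3.440 / 5 = -0.6880%
Sample σ = √[Σ(r − r̄)² / 4] = √[1.2781 / 4] = √0.3195 = 0.5652%
IR = r̄ / tracking error = -0.6880 / 0.5652 = -1.2173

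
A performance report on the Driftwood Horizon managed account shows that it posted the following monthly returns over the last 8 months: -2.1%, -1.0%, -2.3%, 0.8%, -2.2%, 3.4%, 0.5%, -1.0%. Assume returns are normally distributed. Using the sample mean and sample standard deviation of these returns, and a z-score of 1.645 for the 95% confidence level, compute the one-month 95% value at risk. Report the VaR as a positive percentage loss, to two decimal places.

3.72

Mean return μ = -3.90 / 8 = -0.4875%
Σ(r − μ)² = (-2.1 − (-0.4875))² + (-1 − (-0.4875))² + … = 27.0888
σ = √[27.0888 / 7] = 1.9672%
VaR = −(μ − z·σ) = −(-0.4875 − 1.645 × 1.9672) = −(-3.7235) = 3.7235%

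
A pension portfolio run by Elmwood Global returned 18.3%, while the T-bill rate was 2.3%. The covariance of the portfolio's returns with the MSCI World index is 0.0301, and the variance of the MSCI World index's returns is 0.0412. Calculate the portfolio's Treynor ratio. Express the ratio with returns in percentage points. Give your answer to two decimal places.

21.90

β = Cov / Var = 0.0301 / 0.0412 = 0.7306
Treynor = (Rp − Rf) / β = (18.3% − 2.3%) / 0.7306 = 16.00 / 0.7306 = 21.8998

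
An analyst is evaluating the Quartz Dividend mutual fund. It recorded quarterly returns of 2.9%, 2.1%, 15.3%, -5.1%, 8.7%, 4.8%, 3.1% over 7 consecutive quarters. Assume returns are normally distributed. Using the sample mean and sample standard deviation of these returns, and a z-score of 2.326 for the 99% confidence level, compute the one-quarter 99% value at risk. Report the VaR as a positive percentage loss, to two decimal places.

10.07

r̄ = (2.9 + 2.1 + 15.3 − 5.1 + 8.7 + 4.8 + 3.1) / 7 = 31.80 / 7 = 4.5429%
Σ(r − r̄)² = 236.7971; sample σ = √(236.7971/6) = 6.2822%
VaR = −(r̄ − z·σ) = −(4.5429 − 2.326 × 6.2822) = −(-10.0695) = 10.0695%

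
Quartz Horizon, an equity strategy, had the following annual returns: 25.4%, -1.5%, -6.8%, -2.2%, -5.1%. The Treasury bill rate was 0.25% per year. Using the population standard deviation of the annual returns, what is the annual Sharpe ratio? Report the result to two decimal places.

r̄ = (25.4 − 1.5 − 6.8 − 2.2 − 5.1) / 5 = 1.9600%
Population std dev = √[705.2920 / 5] = 11.8768%
Sharpe = (r̄ − rf) / σ = (1.9600 − 0.25) / 11.8768 = 1.7100 / 11.8768 = 0.1440

0.14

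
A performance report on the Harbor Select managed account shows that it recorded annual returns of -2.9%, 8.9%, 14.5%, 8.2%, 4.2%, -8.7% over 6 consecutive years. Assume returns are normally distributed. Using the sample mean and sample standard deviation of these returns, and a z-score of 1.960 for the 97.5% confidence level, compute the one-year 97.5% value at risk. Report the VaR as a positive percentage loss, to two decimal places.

12.62

μ = (-2.9 + 8.9 + 14.5 + 8.2 + 4.2 − 8.7) / 6 = 24.20 / 6 = 4.0333%
Σ(r − μ)² = (-2.9 − 4.0333)² + (8.9 − 4.0333)² + … = 360.8333
σ = √[360.8333 / 5] = 8.4951%
VaR = −(μ − z·σ) = −(4.0333 − 1.960 × 8.4951) = −(-12.6171) = 12.6171%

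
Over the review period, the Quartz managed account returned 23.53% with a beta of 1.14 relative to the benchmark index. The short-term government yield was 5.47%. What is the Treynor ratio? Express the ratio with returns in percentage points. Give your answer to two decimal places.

15.84

Treynor = (Rp − Rf) / β = (23.53% − 5.47%) / 1.14 = 18.06 / 1.14 = 15.8421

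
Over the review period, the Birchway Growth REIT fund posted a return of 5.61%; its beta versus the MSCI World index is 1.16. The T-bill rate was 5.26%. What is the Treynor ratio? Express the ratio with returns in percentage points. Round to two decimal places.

Treynor = (Rp − Rf) / β = (5.61% − 5.26%) / 1.16 = 0.35 / 1.16 = 0.3017

0.30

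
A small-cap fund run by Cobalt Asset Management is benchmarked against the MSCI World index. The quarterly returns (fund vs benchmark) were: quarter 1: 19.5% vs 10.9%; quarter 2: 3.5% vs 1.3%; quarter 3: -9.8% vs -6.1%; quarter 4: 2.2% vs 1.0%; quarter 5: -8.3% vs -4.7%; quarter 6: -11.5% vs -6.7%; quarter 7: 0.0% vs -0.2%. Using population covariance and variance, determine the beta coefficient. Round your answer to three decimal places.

r̄p = -0.6286%,  r̄m = -0.6429%
Cov = Σ(rp − r̄p)(rm − r̄m) / 7 = 56.0445
Var(rm) = Σ(rm − r̄m)² / 7 = 31.8339
β = Cov / Var = 56.0445 / 31.8339 = 1.7605

1.761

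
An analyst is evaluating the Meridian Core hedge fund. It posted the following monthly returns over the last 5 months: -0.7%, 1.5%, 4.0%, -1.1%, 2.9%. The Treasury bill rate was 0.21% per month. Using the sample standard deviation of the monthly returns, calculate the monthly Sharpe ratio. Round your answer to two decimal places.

r̄ = (-0.7 + 1.5 + 4 − 1.1 + 2.9) / 5 = 6.60 / 5 = 1.3200%
Σ(r − r̄)² = (-0.7 − 1.3200)² + (1.5 − 1.3200)² + … = 19.6480
σ = √[19.6480 / 4] = 2.2163%
Sharpe = (r̄ − rf) / σ = (1.3200 − 0.21) / 2.2163 = 1.1100 / 2.2163 = 0.5008

0.50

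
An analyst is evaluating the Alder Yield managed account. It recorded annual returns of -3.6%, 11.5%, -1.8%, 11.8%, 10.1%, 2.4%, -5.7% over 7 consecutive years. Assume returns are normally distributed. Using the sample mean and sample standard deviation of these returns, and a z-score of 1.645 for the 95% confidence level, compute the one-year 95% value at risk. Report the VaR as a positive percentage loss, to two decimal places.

μ = (-3.6 + 11.5 − 1.8 + 11.8 + 10.1 + 2.4 − 5.7) / 7 = 24.70 / 7 = 3.5286%
Σ(r − μ)² = 340.7943; sample σ = √(340.7943/6) = 7.5365%
VaR = −(μ − z·σ) = −(3.5286 − 1.645 × 7.5365) = −(-8.8689) = 8.8689%

8.87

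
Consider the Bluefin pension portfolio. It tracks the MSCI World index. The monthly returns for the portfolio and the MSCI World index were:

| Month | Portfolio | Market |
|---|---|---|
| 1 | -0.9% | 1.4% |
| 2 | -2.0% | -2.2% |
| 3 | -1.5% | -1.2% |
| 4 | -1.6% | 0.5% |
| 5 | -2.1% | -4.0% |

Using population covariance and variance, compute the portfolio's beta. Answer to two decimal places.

0.20

r̄p = -1.6200%,  r̄m = -1.1000%
Cov = Σ(rp − r̄p)(rm − r̄m) / 5 = 0.7260
Var(rm) = Σ(rm − r̄m)² / 5 = 3.6880
β = Cov / Var = 0.7260 / 3.6880 = 0.1969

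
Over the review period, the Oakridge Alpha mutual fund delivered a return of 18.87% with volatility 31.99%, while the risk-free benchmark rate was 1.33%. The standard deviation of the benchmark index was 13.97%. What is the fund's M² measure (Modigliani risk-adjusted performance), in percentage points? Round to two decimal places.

Sharpe = (Rp − Rf) / σp = (18.87% − 1.33%) / 31.99% = 0.5483
M² = Rf + Sharpe × σm = 1.33% + 0.5483 × 13.97% = 8.9898%

8.99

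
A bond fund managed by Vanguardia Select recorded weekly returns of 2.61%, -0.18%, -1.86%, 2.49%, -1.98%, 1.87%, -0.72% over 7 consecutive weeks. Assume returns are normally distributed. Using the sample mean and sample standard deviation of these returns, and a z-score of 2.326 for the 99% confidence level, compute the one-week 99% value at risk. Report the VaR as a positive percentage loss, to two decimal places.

4.31

r̄ = (2.61 − 0.18 − 1.86 + 2.49 − 1.98 + 1.87 − 0.72) / 7 = 2.230 / 7 = 0.3186%
Sample std dev = √[23.7295 / 6] = 1.9887%
VaR = −(r̄ − z·σ) = −(0.3186 − 2.326 × 1.9887) = −(-4.3071) = 4.3071%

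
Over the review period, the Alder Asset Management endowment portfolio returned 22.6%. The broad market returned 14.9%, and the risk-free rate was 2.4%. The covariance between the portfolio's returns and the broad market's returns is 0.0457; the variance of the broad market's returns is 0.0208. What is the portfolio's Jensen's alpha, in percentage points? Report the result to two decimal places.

β = Cov / Var = 0.0457 / 0.0208 = 2.1971
E[R] = Rf + β(Rm − Rf) = 2.4% + 2.1971 × (14.9% − 2.4%) = 29.8638%
α = Rp − E[R] = 22.6% − 29.8638% = -7.2638

-7.26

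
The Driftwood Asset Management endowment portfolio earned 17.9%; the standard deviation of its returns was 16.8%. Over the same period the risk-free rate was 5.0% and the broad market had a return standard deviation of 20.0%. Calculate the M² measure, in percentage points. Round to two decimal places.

Sharpe = (Rp − Rf) / σp = (17.9% − 5.0%) / 16.8% = 0.7679
M² = Rf + Sharpe × σm = 5.0% + 0.7679 × 20.0% = 20.3580%

20.36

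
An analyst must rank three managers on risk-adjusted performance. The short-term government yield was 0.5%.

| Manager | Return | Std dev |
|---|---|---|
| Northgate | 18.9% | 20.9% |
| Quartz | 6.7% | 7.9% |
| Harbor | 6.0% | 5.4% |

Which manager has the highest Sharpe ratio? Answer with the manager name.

Harbor

Northgate: Sharpe ratio = (18.9% − 0.5%) / 20.9% = 0.880
Quartz: Sharpe ratio = (6.7% − 0.5%) / 7.9% = 0.785
Harbor: Sharpe ratio = (6.0% − 0.5%) / 5.4% = 1.019
Highest: Harbor (1.019).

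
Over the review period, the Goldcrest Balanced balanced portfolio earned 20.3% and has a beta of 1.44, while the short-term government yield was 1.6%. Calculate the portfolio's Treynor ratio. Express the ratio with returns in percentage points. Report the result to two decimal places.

12.99

Treynor = (Rp − Rf) / β = (20.3% − 1.6%) / 1.44 = 18.70 / 1.44 = 12.9861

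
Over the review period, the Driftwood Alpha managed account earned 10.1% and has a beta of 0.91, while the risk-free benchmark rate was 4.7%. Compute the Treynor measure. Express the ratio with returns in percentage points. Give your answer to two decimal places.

5.93

Treynor = (Rp − Rf) / β = (10.1% − 4.7%) / 0.91 = 5.40 / 0.91 = 5.9341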